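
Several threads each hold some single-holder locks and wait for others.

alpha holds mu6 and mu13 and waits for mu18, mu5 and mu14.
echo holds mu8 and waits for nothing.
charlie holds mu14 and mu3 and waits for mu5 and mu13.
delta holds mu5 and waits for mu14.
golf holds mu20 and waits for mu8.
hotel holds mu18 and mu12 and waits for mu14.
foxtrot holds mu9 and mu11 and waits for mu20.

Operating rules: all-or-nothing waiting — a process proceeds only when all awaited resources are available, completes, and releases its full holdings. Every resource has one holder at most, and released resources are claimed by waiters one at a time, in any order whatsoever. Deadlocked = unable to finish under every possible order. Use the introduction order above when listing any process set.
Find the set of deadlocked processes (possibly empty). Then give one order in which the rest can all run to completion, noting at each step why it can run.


The deadlocked set is alpha, charlie, delta and hotel.
Key observation: along alpha -> charlie -> alpha, each member waits on what the next one holds — a deadlock; delta and hotel are caught in further circular waits.
The rest can finish in the order echo, golf, foxtrot.
Verifying each step:
  run echo (it waits on nothing); releases mu8
  golf waits on mu8 — all released -> runs and releases mu20
  foxtrot waits on mu20 — all released -> runs and releases mu9 and mu11


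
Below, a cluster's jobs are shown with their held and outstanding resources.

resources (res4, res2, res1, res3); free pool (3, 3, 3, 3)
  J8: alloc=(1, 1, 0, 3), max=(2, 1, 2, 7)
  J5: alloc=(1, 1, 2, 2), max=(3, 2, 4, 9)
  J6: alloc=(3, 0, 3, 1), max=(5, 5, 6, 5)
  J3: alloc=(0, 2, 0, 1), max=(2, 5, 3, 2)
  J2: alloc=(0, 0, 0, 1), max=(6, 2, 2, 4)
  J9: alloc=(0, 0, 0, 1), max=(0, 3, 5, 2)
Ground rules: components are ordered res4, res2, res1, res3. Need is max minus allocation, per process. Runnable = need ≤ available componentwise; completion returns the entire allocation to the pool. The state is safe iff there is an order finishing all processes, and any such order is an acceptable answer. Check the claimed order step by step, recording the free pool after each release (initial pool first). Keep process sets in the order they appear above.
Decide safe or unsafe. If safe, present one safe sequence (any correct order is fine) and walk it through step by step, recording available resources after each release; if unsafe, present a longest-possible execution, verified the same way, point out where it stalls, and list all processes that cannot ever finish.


SAFE, for example via the order J3, J6, J9, J8, J5, J2.
Key observation: J3 is the earliest step where a requested resource binds exactly: need (2, 3, 3, 1), pool (3, 3, 3, 3) at its turn.
Walking it through:
  pool = (3, 3, 3, 3)
  J3 needs (2, 3, 3, 1) <= (3, 3, 3, 3) -> finishes; pool += (0, 2, 0, 1) = (3, 5, 3, 4)
  J6 needs (2, 5, 3, 4) <= (3, 5, 3, 4) -> finishes; pool += (3, 0, 3, 1) = (6, 5, 6, 5)
  J9 needs (0, 3, 5, 1) <= (6, 5, 6, 5) -> finishes; pool += (0, 0, 0, 1) = (6, 5, 6, 6)
  J8 needs (1, 0, 2, 4) <= (6, 5, 6, 6) -> finishes; pool += (1, 1, 0, 3) = (7, 6, 6, 9)
  J5 needs (2, 1, 2, 7) <= (7, 6, 6, 9) -> finishes; pool += (1, 1, 2, 2) = (8, 7, 8, 11)
  J2 needs (6, 2, 2, 3) <= (8, 7, 8, 11) -> finishes; pool += (0, 0, 0, 1) = (8, 7, 8, 12)


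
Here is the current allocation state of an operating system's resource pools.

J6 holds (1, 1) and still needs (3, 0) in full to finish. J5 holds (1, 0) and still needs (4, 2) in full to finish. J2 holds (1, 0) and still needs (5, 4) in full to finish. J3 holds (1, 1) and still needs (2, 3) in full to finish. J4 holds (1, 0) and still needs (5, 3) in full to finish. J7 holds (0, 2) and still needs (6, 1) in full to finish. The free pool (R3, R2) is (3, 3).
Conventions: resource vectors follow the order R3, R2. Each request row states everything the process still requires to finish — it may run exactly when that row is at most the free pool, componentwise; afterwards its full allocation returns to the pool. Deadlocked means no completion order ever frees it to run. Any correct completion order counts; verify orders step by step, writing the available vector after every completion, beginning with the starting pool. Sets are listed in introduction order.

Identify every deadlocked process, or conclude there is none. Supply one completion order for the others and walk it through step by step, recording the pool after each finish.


The deadlocked set is empty.
Key observation: the pool covers J6 at once, and every later process fits after earlier releases.
The rest can finish in the order J6, J5, J3, J4, J2, J7. Verifying each step:
  pool = (3, 3)
  J6 needs (3, 0) <= (3, 3) -> finishes; pool += (1, 1) = (4, 4)
  J5 needs (4, 2) <= (4, 4) -> finishes; pool += (1, 0) = (5, 4)
  J3 needs (2, 3) <= (5, 4) -> finishes; pool += (1, 1) = (6, 5)
  J4 needs (5, 3) <= (6, 5) -> finishes; pool += (1, 0) = (7, 5)
  J2 needs (5, 4) <= (7, 5) -> finishes; pool += (1, 0) = (8, 5)
  J7 needs (6, 1) <= (8, 5) -> finishes; pool += (0, 2) = (8, 7)


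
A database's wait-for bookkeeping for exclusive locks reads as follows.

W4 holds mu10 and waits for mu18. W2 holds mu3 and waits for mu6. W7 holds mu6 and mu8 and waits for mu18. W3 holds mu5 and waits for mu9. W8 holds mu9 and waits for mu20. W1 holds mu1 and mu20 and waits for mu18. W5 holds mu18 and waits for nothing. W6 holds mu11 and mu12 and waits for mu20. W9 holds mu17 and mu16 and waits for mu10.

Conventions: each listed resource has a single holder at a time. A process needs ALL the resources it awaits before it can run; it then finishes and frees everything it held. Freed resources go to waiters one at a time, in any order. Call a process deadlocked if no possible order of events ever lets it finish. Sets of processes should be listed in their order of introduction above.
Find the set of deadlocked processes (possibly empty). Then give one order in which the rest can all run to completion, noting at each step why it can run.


Nothing here is deadlocked.
Key observation: there is no circular wait here — follow any chain and it reaches a process that is free to run now.
The rest can finish in the order W5, W1, W8, W3, W7, W4, W2, W6, W9.
Check, step by step:
  W5 waits on nothing -> runs at once and releases mu18
  run W1 (all its waits — mu18 — are resolved); releases mu1 and mu20
  run W8 (all its waits — mu20 — are resolved); releases mu9
  run W3 (all its waits — mu9 — are resolved); releases mu5
  run W7 (all its waits — mu18 — are resolved); releases mu6 and mu8
  run W4 (all its waits — mu18 — are resolved); releases mu10
  run W2 (all its waits — mu6 — are resolved); releases mu3
  run W6 (all its waits — mu20 — are resolved); releases mu11 and mu12
  run W9 (all its waits — mu10 — are resolved); releases mu17 and mu16


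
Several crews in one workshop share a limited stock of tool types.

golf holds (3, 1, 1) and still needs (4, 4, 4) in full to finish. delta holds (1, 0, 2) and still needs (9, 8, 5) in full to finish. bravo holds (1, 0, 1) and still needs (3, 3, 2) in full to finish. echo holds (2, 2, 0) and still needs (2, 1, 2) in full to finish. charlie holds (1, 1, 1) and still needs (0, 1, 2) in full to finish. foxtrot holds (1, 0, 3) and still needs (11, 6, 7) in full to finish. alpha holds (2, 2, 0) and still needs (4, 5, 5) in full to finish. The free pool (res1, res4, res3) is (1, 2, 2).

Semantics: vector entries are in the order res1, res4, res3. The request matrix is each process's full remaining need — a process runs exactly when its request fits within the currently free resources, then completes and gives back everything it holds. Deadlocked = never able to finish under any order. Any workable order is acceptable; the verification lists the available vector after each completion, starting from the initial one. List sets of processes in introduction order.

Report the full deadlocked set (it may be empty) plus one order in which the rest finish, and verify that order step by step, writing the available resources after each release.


No process is deadlocked.
Key observation: charlie fits the free pool immediately, and its release cascades until everyone finishes.
The rest can finish in the order charlie, echo, bravo, golf, alpha, delta, foxtrot. Verifying each step:
  pool = (1, 2, 2)
  charlie needs (0, 1, 2) <= (1, 2, 2) -> finishes; pool += (1, 1, 1) = (2, 3, 3)
  echo needs (2, 1, 2) <= (2, 3, 3) -> finishes; pool += (2, 2, 0) = (4, 5, 3)
  bravo needs (3, 3, 2) <= (4, 5, 3) -> finishes; pool += (1, 0, 1) = (5, 5, 4)
  golf needs (4, 4, 4) <= (5, 5, 4) -> finishes; pool += (3, 1, 1) = (8, 6, 5)
  alpha needs (4, 5, 5) <= (8, 6, 5) -> finishes; pool += (2, 2, 0) = (10, 8, 5)
  delta needs (9, 8, 5) <= (10, 8, 5) -> finishes; pool += (1, 0, 2) = (11, 8, 7)
  foxtrot needs (11, 6, 7) <= (11, 8, 7) -> finishes; pool += (1, 0, 3) = (12, 8, 10)


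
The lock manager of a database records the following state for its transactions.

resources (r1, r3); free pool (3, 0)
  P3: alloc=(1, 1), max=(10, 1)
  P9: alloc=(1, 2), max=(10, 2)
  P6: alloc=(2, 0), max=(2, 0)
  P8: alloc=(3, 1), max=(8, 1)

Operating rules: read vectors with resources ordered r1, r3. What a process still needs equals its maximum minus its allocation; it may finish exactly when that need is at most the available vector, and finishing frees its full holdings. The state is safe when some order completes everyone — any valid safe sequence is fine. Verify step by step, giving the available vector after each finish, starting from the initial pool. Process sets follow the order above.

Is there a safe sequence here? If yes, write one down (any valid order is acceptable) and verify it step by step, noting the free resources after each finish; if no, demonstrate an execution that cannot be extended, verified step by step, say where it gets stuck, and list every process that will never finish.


UNSAFE.
Key observation: the pool after P6, P8 is (8, 1); every surviving request exceeds it in r1, so progress ends there.
The run P6, P8 cannot be extended any further. Check, step by step:
  pool = (3, 0)
  P6: need (0, 0) fits (3, 0); releases (2, 0), pool now (5, 0)
  P8: need (5, 0) fits (5, 0); releases (3, 1), pool now (8, 1)
  P3 still needs (9, 0) but only (8, 1) is free — short on r1
  P9 still needs (9, 0) but only (8, 1) is free — short on r1
Never able to finish: P3 and P9.


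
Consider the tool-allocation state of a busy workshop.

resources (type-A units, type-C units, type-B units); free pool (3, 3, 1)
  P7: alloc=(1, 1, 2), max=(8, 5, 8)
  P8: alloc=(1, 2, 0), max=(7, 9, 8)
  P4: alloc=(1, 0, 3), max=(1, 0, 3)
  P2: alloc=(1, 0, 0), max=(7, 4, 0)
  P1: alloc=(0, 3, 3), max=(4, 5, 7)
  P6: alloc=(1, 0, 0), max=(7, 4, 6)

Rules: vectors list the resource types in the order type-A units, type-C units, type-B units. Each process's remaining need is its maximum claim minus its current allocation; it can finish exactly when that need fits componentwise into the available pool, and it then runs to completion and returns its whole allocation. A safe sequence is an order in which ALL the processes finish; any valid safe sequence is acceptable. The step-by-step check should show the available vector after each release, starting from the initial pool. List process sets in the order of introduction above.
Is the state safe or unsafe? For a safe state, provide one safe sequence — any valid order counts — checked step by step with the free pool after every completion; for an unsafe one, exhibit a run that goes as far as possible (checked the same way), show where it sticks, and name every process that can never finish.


UNSAFE — no complete ordering exists.
Key observation: P4, P1 can finish, but then (4, 6, 7) is all there is, and the blocked group's type-A units demands exceed it.
The run P4, P1 cannot be extended any further. Verifying each step:
  pool = (3, 3, 1)
  P4 needs (0, 0, 0) <= (3, 3, 1) -> finishes; pool += (1, 0, 3) = (4, 3, 4)
  P1 needs (4, 2, 4) <= (4, 3, 4) -> finishes; pool += (0, 3, 3) = (4, 6, 7)
  P7 cannot run: need (7, 4, 6) vs free (4, 6, 7) (insufficient type-A units)
  P8 cannot run: need (6, 7, 8) vs free (4, 6, 7) (insufficient type-A units, type-C units and type-B units)
  P2 cannot run: need (6, 4, 0) vs free (4, 6, 7) (insufficient type-A units)
  P6 cannot run: need (6, 4, 6) vs free (4, 6, 7) (insufficient type-A units)
Permanently blocked: P7, P8, P2 and P6.


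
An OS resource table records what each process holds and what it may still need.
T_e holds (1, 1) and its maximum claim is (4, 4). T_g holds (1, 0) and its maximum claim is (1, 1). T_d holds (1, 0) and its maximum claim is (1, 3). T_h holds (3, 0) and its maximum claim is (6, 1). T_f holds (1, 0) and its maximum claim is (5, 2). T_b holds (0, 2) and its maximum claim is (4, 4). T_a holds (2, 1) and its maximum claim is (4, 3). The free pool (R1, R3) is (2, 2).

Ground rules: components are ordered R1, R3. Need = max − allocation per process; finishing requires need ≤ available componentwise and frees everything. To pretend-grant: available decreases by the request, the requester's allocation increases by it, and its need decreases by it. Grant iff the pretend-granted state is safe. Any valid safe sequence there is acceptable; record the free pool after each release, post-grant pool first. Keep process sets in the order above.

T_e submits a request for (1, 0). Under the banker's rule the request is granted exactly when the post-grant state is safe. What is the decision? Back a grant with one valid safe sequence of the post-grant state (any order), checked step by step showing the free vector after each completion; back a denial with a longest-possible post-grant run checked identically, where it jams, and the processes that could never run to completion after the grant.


GRANT. The post-grant state is safe; one safe sequence: T_g, T_a, T_e, T_h, T_f, T_b, T_d.
Key observation: (1, 2) free after granting still covers T_g first, and each release covers the next.
Check on the post-grant state, step by step:
  pool = (1, 2)
  T_g: need (0, 1) fits (1, 2); releases (1, 0), pool now (2, 2)
  T_a: need (2, 2) fits (2, 2); releases (2, 1), pool now (4, 3)
  T_e: need (2, 3) fits (4, 3); releases (2, 1), pool now (6, 4)
  T_h: need (3, 1) fits (6, 4); releases (3, 0), pool now (9, 4)
  T_f: need (4, 2) fits (9, 4); releases (1, 0), pool now (10, 4)
  T_b: need (4, 2) fits (10, 4); releases (0, 2), pool now (10, 6)
  T_d: need (0, 3) fits (10, 6); releases (1, 0), pool now (11, 6)


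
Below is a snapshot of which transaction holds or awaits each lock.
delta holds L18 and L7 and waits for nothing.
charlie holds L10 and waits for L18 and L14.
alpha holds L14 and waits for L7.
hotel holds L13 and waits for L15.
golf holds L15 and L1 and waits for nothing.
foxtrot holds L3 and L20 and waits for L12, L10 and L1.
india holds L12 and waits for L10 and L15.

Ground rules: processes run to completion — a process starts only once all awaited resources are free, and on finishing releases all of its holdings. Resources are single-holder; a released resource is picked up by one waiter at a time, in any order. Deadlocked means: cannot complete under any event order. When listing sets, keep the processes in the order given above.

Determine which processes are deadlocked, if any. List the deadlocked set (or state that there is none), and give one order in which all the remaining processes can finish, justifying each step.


No process is deadlocked.
Key observation: every chain of waits terminates; starting from the processes that wait on nothing, all the rest unlock in turn.
The rest can finish in the order delta, alpha, golf, charlie, hotel, india, foxtrot.
Verifying each step:
  run delta (it waits on nothing); releases L18 and L7
  run alpha (all its waits — L7 — are resolved); releases L14
  run golf (it waits on nothing); releases L15 and L1
  run charlie (all its waits — L18 and L14 — are resolved); releases L10
  run hotel (all its waits — L15 — are resolved); releases L13
  run india (all its waits — L10 and L15 — are resolved); releases L12
  run foxtrot (all its waits — L12, L10 and L1 — are resolved); releases L3 and L20


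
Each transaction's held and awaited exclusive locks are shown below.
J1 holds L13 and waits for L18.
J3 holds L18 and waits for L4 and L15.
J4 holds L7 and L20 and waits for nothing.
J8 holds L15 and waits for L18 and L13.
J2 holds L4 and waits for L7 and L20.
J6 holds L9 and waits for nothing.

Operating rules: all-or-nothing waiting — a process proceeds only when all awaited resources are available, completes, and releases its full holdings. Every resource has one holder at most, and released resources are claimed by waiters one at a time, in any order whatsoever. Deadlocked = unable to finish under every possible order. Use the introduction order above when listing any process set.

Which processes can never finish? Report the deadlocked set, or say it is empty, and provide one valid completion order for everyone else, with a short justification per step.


The deadlocked set is J1, J3 and J8.
Key observation: J1 -> J3 -> J8 -> J1 is a circular wait — nothing in it can go first; no other process is dragged down with it.
One completion order for the rest: J6, J4, J2.
Check, step by step:
  J6: no waits; runs immediately, freeing L9
  J4: no waits; runs immediately, freeing L7 and L20
  run J2 (all its waits — L7 and L20 — are resolved); releases L4


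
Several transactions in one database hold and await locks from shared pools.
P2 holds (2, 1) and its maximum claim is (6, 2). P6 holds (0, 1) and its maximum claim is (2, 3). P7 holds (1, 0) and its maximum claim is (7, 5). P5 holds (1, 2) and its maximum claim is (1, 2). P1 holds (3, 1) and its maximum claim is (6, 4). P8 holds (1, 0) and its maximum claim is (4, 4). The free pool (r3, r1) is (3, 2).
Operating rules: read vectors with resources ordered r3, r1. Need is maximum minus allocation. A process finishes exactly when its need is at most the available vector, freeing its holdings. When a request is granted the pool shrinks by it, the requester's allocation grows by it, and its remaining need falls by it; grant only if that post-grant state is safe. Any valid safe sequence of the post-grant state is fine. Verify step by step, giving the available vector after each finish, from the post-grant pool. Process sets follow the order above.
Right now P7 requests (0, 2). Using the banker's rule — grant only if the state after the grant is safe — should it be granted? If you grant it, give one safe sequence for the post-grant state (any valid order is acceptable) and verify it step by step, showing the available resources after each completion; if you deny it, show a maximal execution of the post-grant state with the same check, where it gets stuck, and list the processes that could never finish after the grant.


GRANT: granting preserves safety; a valid post-grant sequence is P5, P6, P2, P8, P1, P7.
Key observation: the grant leaves (3, 0) free — enough for P5, whose release restarts the cascade.
Check on the post-grant state, step by step:
  pool = (3, 0)
  run P5 (needs (0, 0), free (3, 0)); after release of (1, 2) the pool is (4, 2)
  run P6 (needs (2, 2), free (4, 2)); after release of (0, 1) the pool is (4, 3)
  run P2 (needs (4, 1), free (4, 3)); after release of (2, 1) the pool is (6, 4)
  run P8 (needs (3, 4), free (6, 4)); after release of (1, 0) the pool is (7, 4)
  run P1 (needs (3, 3), free (7, 4)); after release of (3, 1) the pool is (10, 5)
  run P7 (needs (6, 3), free (10, 5)); after release of (1, 2) the pool is (11, 7)


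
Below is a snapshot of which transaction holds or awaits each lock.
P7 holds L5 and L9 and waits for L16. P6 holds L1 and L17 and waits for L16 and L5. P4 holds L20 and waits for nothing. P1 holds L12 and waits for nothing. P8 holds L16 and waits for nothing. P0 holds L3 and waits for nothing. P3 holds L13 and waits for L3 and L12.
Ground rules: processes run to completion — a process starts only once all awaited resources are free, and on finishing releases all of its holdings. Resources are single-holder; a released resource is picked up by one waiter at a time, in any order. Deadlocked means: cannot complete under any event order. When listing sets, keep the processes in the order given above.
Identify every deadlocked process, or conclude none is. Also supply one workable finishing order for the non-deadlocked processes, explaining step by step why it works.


Nothing here is deadlocked.
Key observation: no waiting chain loops back on itself — every chain ends at a process that waits on nothing, so everyone eventually runs.
A valid finishing order for the others: P1, P0, P8, P3, P7, P6, P4.
Check, step by step:
  P1: no waits; runs immediately, freeing L12
  P0: no waits; runs immediately, freeing L3
  P8: no waits; runs immediately, freeing L16
  run P3 (all its waits — L3 and L12 — are resolved); releases L13
  run P7 (all its waits — L16 — are resolved); releases L5 and L9
  run P6 (all its waits — L16 and L5 — are resolved); releases L1 and L17
  P4: no waits; runs immediately, freeing L20


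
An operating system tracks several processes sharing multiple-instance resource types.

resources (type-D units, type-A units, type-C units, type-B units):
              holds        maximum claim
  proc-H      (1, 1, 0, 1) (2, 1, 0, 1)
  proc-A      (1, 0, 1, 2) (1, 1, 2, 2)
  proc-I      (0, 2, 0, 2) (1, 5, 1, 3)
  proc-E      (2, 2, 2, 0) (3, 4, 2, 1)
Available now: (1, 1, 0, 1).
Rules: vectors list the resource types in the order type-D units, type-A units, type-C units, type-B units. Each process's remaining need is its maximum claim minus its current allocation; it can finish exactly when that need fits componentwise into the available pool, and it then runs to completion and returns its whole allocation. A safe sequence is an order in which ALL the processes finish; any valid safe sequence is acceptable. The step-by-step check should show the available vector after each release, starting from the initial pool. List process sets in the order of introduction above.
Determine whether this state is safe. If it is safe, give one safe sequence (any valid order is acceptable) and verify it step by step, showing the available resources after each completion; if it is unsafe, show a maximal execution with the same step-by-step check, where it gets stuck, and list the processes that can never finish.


SAFE, for example via the order proc-H, proc-E, proc-I, proc-A.
Key observation: the first exact fit in this order is proc-H — it needs (1, 0, 0, 0) with (1, 1, 0, 1) free, meeting a requested resource to the last unit.
Check, step by step:
  pool = (1, 1, 0, 1)
  proc-H: need (1, 0, 0, 0) fits (1, 1, 0, 1); releases (1, 1, 0, 1), pool now (2, 2, 0, 2)
  proc-E: need (1, 2, 0, 1) fits (2, 2, 0, 2); releases (2, 2, 2, 0), pool now (4, 4, 2, 2)
  proc-I: need (1, 3, 1, 1) fits (4, 4, 2, 2); releases (0, 2, 0, 2), pool now (4, 6, 2, 4)
  proc-A: need (0, 1, 1, 0) fits (4, 6, 2, 4); releases (1, 0, 1, 2), pool now (5, 6, 3, 6)


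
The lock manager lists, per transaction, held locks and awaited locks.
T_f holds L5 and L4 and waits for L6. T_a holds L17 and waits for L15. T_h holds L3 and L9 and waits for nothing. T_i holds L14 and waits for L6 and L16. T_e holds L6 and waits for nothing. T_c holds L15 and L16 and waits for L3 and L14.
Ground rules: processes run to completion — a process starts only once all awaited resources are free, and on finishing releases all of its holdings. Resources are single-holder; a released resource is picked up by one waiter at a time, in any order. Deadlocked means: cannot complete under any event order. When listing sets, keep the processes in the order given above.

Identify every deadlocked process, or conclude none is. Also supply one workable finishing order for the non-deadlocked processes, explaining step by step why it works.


Deadlocked set: T_a, T_i and T_c.
Key observation: along T_c -> T_i -> T_c, each member waits on what the next one holds — a deadlock; T_a waits into the deadlock from upstream.
A valid finishing order for the others: T_h, T_e, T_f.
Walking it through:
  T_h waits on nothing -> runs at once and releases L3 and L9
  T_e waits on nothing -> runs at once and releases L6
  run T_f (all its waits — L6 — are resolved); releases L5 and L4


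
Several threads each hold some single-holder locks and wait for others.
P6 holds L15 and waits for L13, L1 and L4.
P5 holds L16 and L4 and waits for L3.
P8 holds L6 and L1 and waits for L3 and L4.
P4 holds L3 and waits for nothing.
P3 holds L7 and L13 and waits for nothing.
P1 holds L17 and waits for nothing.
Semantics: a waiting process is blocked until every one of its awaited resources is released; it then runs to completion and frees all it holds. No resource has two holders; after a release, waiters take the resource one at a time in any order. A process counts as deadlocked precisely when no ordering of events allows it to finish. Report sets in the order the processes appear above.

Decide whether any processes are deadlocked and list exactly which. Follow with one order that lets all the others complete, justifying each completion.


Nothing here is deadlocked.
Key observation: although several processes wait, no cycle exists — each chain bottoms out at a free runner.
The rest can finish in the order P3, P4, P1, P5, P8, P6.
Verifying each step:
  P3 waits on nothing -> runs at once and releases L7 and L13
  P4 waits on nothing -> runs at once and releases L3
  P1 waits on nothing -> runs at once and releases L17
  P5: everything it awaited (L3) is free; runs, freeing L16 and L4
  P8: everything it awaited (L3 and L4) is free; runs, freeing L6 and L1
  P6: everything it awaited (L13, L1 and L4) is free; runs, freeing L15


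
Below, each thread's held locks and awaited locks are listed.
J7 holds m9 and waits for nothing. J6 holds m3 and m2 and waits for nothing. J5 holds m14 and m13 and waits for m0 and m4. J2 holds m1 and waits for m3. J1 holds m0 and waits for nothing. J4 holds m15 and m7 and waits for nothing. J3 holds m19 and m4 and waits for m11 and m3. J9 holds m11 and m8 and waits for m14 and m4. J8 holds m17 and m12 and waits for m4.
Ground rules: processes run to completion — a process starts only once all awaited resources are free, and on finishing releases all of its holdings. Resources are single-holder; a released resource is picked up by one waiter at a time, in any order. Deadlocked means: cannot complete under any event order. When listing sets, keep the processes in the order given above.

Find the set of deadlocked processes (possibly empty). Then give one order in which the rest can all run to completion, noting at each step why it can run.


Deadlocked set: J5, J3, J9 and J8.
Key observation: the knot is the closed ring of waits J5 -> J3 -> J9 -> J5; J8 waits into the deadlock from upstream.
One completion order for the rest: J7, J4, J1, J6, J2.
Verifying each step:
  J7 waits on nothing -> runs at once and releases m9
  J4 waits on nothing -> runs at once and releases m15 and m7
  J1 waits on nothing -> runs at once and releases m0
  J6 waits on nothing -> runs at once and releases m3 and m2
  J2 waits on m3 — all released -> runs and releases m1


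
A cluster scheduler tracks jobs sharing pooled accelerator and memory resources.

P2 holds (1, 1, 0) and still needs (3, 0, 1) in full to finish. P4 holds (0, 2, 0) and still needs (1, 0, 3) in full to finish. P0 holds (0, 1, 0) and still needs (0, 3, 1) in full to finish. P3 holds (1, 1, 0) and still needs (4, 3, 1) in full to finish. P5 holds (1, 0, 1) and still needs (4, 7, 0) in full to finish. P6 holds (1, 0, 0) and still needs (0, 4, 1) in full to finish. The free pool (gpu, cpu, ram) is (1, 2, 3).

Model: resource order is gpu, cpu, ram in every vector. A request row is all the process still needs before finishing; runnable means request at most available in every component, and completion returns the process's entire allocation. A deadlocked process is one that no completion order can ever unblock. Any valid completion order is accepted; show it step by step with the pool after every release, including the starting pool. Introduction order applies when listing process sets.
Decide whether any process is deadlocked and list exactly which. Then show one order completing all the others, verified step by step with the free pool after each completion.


Deadlocked: P2, P3 and P5.
Key observation: no order helps: past P4, P6, P0, the free pool tops out at (2, 5, 3), below what each blocked process needs in gpu.
A valid finishing order for the others: P4, P6, P0. Verifying each step:
  pool = (1, 2, 3)
  run P4 (needs (1, 0, 3), free (1, 2, 3)); after release of (0, 2, 0) the pool is (1, 4, 3)
  run P6 (needs (0, 4, 1), free (1, 4, 3)); after release of (1, 0, 0) the pool is (2, 4, 3)
  run P0 (needs (0, 3, 1), free (2, 4, 3)); after release of (0, 1, 0) the pool is (2, 5, 3)
None of the blocked processes ever fits:
  P2 still needs (3, 0, 1) but only (2, 5, 3) is free — short on gpu
  P3 still needs (4, 3, 1) but only (2, 5, 3) is free — short on gpu
  P5 still needs (4, 7, 0) but only (2, 5, 3) is free — short on gpu and cpu


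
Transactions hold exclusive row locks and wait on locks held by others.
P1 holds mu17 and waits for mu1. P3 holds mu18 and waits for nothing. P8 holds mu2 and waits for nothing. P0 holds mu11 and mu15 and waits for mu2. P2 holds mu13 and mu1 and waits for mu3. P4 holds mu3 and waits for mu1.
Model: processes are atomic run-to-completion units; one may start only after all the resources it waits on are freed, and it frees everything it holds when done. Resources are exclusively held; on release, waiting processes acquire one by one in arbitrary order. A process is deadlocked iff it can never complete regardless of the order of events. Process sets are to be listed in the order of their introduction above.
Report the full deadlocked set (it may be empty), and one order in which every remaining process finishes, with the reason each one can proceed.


The deadlocked set is P1, P2 and P4.
Key observation: the loop P2 -> P4 -> P2 blocks itself forever; P1 waits into the deadlock from upstream.
The rest can finish in the order P3, P8, P0.
Step-by-step check:
  P3 waits on nothing -> runs at once and releases mu18
  P8 waits on nothing -> runs at once and releases mu2
  P0 waits on mu2 — all released -> runs and releases mu11 and mu15


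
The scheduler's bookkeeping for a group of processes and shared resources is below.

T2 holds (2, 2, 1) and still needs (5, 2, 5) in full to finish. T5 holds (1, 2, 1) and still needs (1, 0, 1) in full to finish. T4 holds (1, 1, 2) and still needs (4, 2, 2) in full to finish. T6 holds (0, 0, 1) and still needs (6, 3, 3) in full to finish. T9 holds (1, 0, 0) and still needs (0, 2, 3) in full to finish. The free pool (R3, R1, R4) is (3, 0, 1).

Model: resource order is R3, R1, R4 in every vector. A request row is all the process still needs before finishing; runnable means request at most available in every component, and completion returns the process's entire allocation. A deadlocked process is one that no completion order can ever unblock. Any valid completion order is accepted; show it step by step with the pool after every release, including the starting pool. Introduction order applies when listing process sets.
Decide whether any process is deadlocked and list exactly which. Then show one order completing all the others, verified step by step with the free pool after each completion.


The deadlocked set is empty.
Key observation: starting with T5, each completion frees enough for the next — no one is permanently blocked.
One completion order for the rest: T5, T4, T9, T6, T2. Verifying each step:
  pool = (3, 0, 1)
  T5 needs (1, 0, 1) <= (3, 0, 1) -> finishes; pool += (1, 2, 1) = (4, 2, 2)
  T4 needs (4, 2, 2) <= (4, 2, 2) -> finishes; pool += (1, 1, 2) = (5, 3, 4)
  T9 needs (0, 2, 3) <= (5, 3, 4) -> finishes; pool += (1, 0, 0) = (6, 3, 4)
  T6 needs (6, 3, 3) <= (6, 3, 4) -> finishes; pool += (0, 0, 1) = (6, 3, 5)
  T2 needs (5, 2, 5) <= (6, 3, 5) -> finishes; pool += (2, 2, 1) = (8, 5, 6)


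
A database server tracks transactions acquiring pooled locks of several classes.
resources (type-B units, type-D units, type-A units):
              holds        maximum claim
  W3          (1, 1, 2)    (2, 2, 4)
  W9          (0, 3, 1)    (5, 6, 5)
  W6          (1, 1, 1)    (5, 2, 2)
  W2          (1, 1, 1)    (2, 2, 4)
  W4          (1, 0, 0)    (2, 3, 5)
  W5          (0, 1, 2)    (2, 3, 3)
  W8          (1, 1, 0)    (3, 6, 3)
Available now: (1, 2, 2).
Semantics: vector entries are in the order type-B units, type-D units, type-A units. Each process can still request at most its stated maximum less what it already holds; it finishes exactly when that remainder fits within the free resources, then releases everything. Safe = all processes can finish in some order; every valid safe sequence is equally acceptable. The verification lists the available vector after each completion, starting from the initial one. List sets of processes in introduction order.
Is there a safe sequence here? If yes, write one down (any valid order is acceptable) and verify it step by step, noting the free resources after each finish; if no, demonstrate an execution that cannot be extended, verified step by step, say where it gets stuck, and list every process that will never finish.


SAFE, for example via the order W3, W2, W4, W6, W9, W8, W5.
Key observation: reading the order forward, W3 is the first process whose need (1, 1, 2) meets the free pool (1, 2, 2) exactly on a resource it requests.
Step-by-step check:
  pool = (1, 2, 2)
  W3: need (1, 1, 2) fits (1, 2, 2); releases (1, 1, 2), pool now (2, 3, 4)
  W2: need (1, 1, 3) fits (2, 3, 4); releases (1, 1, 1), pool now (3, 4, 5)
  W4: need (1, 3, 5) fits (3, 4, 5); releases (1, 0, 0), pool now (4, 4, 5)
  W6: need (4, 1, 1) fits (4, 4, 5); releases (1, 1, 1), pool now (5, 5, 6)
  W9: need (5, 3, 4) fits (5, 5, 6); releases (0, 3, 1), pool now (5, 8, 7)
  W8: need (2, 5, 3) fits (5, 8, 7); releases (1, 1, 0), pool now (6, 9, 7)
  W5: need (2, 2, 1) fits (6, 9, 7); releases (0, 1, 2), pool now (6, 10, 9)


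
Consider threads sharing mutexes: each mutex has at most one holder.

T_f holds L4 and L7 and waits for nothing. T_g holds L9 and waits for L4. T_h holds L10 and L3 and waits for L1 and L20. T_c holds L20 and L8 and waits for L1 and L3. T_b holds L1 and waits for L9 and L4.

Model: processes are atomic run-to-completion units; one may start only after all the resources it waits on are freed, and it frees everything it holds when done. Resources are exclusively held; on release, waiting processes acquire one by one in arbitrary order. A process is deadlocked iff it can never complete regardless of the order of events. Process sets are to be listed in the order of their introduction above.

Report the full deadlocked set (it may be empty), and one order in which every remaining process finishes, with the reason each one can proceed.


The deadlocked set is T_h and T_c.
Key observation: the wait chain closes on itself along T_h -> T_c -> T_h; no other process is dragged down with it.
The rest can finish in the order T_f, T_g, T_b.
Verifying each step:
  run T_f (it waits on nothing); releases L4 and L7
  run T_g (all its waits — L4 — are resolved); releases L9
  run T_b (all its waits — L9 and L4 — are resolved); releases L1


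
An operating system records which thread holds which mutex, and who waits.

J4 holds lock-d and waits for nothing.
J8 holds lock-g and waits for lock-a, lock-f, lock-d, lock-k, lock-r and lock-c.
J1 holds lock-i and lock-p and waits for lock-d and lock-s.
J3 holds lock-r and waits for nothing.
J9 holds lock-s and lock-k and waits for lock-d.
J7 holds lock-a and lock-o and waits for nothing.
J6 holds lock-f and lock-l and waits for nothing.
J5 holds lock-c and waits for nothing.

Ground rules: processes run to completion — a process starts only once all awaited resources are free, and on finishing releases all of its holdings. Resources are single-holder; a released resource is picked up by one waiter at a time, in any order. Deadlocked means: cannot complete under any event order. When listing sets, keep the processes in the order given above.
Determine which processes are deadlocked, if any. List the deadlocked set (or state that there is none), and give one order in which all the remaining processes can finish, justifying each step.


Nothing here is deadlocked.
Key observation: although several processes wait, no cycle exists — each chain bottoms out at a free runner.
One completion order for the rest: J6, J3, J4, J7, J5, J9, J1, J8.
Check, step by step:
  J6 waits on nothing -> runs at once and releases lock-f and lock-l
  J3 waits on nothing -> runs at once and releases lock-r
  J4 waits on nothing -> runs at once and releases lock-d
  J7 waits on nothing -> runs at once and releases lock-a and lock-o
  J5 waits on nothing -> runs at once and releases lock-c
  run J9 (all its waits — lock-d — are resolved); releases lock-s and lock-k
  run J1 (all its waits — lock-d and lock-s — are resolved); releases lock-i and lock-p
  run J8 (all its waits — lock-a, lock-f, lock-d, lock-k, lock-r and lock-c — are resolved); releases lock-g


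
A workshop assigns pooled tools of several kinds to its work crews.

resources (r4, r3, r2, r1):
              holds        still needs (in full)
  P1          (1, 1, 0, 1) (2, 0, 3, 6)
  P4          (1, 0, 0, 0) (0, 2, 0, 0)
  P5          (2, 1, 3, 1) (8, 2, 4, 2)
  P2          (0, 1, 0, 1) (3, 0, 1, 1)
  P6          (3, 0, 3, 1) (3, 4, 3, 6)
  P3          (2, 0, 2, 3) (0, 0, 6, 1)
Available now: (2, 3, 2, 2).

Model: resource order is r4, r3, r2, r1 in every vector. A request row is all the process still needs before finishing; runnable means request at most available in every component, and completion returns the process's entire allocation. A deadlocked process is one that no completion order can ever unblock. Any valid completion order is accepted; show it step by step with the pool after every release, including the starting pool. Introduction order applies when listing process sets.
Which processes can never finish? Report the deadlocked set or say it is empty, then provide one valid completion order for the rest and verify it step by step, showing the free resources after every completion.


Deadlocked: P1, P5, P6 and P3.
Key observation: even finishing P4, P2 leaves just (3, 4, 2, 3) free — too little r2 for any of the remaining processes.
A valid finishing order for the others: P4, P2. Step-by-step check:
  pool = (2, 3, 2, 2)
  run P4 (needs (0, 2, 0, 0), free (2, 3, 2, 2)); after release of (1, 0, 0, 0) the pool is (3, 3, 2, 2)
  run P2 (needs (3, 0, 1, 1), free (3, 3, 2, 2)); after release of (0, 1, 0, 1) the pool is (3, 4, 2, 3)
None of the blocked processes ever fits:
  blocked: P1 wants (2, 0, 3, 6), pool (3, 4, 2, 3) — not enough r2 and r1
  blocked: P5 wants (8, 2, 4, 2), pool (3, 4, 2, 3) — not enough r4 and r2
  blocked: P6 wants (3, 4, 3, 6), pool (3, 4, 2, 3) — not enough r2 and r1
  blocked: P3 wants (0, 0, 6, 1), pool (3, 4, 2, 3) — not enough r2


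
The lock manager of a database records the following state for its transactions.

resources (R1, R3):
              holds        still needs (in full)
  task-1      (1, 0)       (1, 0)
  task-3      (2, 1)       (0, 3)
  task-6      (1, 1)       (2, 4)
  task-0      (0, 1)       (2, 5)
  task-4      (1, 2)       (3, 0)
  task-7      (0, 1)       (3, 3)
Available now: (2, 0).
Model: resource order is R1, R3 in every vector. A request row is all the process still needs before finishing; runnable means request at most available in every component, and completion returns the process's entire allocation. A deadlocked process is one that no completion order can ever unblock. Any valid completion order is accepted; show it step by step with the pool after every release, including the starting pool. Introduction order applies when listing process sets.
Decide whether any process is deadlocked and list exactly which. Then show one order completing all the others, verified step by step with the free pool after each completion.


Deadlocked: task-3, task-6, task-0 and task-7.
Key observation: once task-1, task-4 finish, the pool peaks at (4, 2) — and every remaining process still needs more R3 than that.
A valid finishing order for the others: task-1, task-4. Walking it through:
  pool = (2, 0)
  task-1: need (1, 0) fits (2, 0); releases (1, 0), pool now (3, 0)
  task-4: need (3, 0) fits (3, 0); releases (1, 2), pool now (4, 2)
None of the blocked processes ever fits:
  blocked: task-3 wants (0, 3), pool (4, 2) — not enough R3
  blocked: task-6 wants (2, 4), pool (4, 2) — not enough R3
  blocked: task-0 wants (2, 5), pool (4, 2) — not enough R3
  blocked: task-7 wants (3, 3), pool (4, 2) — not enough R3
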